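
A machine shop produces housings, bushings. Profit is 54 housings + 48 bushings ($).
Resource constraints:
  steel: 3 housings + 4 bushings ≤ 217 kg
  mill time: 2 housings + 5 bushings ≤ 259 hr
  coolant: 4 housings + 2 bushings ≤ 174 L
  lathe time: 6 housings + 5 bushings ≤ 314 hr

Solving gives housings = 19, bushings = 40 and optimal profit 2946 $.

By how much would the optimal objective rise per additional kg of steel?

2

At the optimum: steel uses 217 of 217 (binding); mill time uses 238 of 259 (slack = 21); coolant uses 156 of 174 (slack = 18); lathe time uses 314 of 314 (binding).
Since mill time, coolant are not tight, their duals are 0.
Dual feasibility on the basic columns requires 3·y_steel + 6·y_lathe time = 54, 4·y_steel + 5·y_lathe time = 48.
This yields shadow prices y_steel = 2, y_lathe time = 8.
Shadow price of steel = 2.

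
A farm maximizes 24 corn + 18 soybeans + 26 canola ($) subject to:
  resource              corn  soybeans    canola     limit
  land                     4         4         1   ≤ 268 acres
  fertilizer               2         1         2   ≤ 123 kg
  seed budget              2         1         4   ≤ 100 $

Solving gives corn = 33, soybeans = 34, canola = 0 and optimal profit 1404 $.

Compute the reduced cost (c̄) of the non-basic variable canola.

Binding: land and seed budget. Non-binding: fertilizer (23 unused).
By complementary slackness, y = 0 for the non-binding constraint.
Dual feasibility on the basic columns requires 4·y_land + 2·y_seed budget = 24, 4·y_land + 1·y_seed budget = 18.
Solving: y_land = 3, y_seed budget = 6.
Reduced cost of canola: c₃ − yᵀa₃ = 26 − (3·1 + 6·4) = 26 − 27 = -1.

-1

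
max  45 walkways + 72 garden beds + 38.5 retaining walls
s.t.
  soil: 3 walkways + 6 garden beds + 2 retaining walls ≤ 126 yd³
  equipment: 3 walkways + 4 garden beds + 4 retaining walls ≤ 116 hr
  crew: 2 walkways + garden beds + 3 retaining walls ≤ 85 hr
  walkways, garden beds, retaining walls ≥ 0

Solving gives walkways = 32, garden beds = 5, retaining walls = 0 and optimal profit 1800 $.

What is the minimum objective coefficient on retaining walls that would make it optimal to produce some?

48

At the optimum: soil uses 126 of 126 (binding); equipment uses 116 of 116 (binding); crew uses 69 of 85 (slack = 16).
By complementary slackness, y = 0 for the non-binding constraint.
Dual feasibility on the basic columns requires 3·y_soil + 3·y_equipment = 45, 6·y_soil + 4·y_equipment = 72.
This yields shadow prices y_soil = 6, y_equipment = 9.
retaining walls enters the basis when its profit ≥ yᵀa₃ = 6·2 + 9·4 = 48.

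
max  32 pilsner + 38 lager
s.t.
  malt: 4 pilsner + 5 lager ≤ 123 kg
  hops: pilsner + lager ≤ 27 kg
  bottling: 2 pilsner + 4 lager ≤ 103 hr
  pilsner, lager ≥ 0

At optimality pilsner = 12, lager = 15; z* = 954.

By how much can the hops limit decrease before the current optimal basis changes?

2.4

Binding constraints: malt, hops. The basis is B = [[4,5],[1,1]] with det -1.
Per unit decrease in hops, x* moves by d = (-5, 4).
The basis stays optimal until pilsner reaches 0; allowable decrease = 2.4 kg.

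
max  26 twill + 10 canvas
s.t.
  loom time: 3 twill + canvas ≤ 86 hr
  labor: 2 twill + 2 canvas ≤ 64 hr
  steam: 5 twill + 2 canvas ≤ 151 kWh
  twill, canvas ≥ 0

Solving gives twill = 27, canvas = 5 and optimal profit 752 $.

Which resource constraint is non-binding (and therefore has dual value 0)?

loom time: 86/86 (binding)
labor: 64/64 (binding)
steam: 145/151 (slack 6)
By complementary slackness, a constraint with positive slack has shadow price 0 → steam.

steam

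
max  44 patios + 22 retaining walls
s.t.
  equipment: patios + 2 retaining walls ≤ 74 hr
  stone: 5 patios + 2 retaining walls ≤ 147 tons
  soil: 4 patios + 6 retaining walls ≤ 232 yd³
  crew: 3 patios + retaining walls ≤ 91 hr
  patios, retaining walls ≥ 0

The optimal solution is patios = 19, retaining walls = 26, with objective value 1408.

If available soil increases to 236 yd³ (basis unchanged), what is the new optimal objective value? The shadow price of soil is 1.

Δb = 4, so new z* = 1408 + (1)·(4) = 1408 + 4 = 1412.

1412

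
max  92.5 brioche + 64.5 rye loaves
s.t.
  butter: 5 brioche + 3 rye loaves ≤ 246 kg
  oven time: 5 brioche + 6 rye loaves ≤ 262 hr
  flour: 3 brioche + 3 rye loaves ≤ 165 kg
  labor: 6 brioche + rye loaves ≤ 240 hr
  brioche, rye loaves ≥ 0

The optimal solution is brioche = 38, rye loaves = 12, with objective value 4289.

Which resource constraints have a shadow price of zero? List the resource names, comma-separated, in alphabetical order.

butter, flour

butter: 226/246 (slack 20)
oven time: 262/262 (binding)
flour: 150/165 (slack 15)
labor: 240/240 (binding)
By complementary slackness, a constraint with positive slack has shadow price 0 → butter, flour.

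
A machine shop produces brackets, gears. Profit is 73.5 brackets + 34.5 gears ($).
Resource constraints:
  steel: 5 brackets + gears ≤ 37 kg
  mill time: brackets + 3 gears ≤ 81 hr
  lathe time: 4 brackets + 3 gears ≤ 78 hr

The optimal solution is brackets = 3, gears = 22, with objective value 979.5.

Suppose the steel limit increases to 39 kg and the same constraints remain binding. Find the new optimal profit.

Binding: steel and lathe time. Non-binding: mill time (12 unused).
Since mill time is not tight, its dual is 0.
Dual feasibility on the basic columns requires 5·y_steel + 4·y_lathe time = 73.5, 1·y_steel + 3·y_lathe time = 34.5.
→ y_steel = 7.5 and y_lathe time = 9.
Δz = y_steel·Δb = 7.5 × (2) = 15, so new z* = 979.5 + 15 = 994.5.

994.5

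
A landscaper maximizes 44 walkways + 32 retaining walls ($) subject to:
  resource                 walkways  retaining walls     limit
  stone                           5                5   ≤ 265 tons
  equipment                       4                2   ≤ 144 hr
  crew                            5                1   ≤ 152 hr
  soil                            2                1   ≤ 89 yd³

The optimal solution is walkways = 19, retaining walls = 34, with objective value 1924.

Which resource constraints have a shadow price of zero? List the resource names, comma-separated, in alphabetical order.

crew, soil

stone: 265/265 (binding)
equipment: 144/144 (binding)
crew: 129/152 (slack 23)
soil: 72/89 (slack 17)
By complementary slackness, a constraint with positive slack has shadow price 0 → crew, soil.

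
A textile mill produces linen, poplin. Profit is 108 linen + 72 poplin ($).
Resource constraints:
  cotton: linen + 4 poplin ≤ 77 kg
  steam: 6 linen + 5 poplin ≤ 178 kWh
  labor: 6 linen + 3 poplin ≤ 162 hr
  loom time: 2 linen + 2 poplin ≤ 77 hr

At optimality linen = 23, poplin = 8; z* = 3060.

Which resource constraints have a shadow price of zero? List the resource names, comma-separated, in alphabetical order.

cotton, loom time

cotton: 55/77 (slack 22)
steam: 178/178 (binding)
labor: 162/162 (binding)
loom time: 62/77 (slack 15)
By complementary slackness, a constraint with positive slack has shadow price 0 → cotton, loom time.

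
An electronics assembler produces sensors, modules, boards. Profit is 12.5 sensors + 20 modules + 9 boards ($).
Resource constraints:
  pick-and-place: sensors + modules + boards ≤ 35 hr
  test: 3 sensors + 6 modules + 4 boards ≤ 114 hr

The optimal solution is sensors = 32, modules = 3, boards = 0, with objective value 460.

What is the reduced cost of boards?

-6

Check each constraint at x*: pick-and-place 35/35 (tight); test 114/114 (tight).
The binding rows give the dual system: 1·y_pick-and-place + 3·y_test = 12.5 and 1·y_pick-and-place + 6·y_test = 20.
→ y_pick-and-place = 5 and y_test = 2.5.
Reduced cost of boards: c₃ − yᵀa₃ = 9 − (5·1 + 2.5·4) = 9 − 15 = -6.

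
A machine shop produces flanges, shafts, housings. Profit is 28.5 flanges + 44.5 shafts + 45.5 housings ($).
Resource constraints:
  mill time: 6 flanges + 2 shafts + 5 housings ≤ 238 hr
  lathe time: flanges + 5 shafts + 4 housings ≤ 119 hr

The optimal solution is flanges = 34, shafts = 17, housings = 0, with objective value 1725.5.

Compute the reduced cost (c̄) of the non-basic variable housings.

At the optimum: mill time uses 238 of 238 (binding); lathe time uses 119 of 119 (binding).
Dual feasibility on the basic columns requires 6·y_mill time + 1·y_lathe time = 28.5, 2·y_mill time + 5·y_lathe time = 44.5.
This yields shadow prices y_mill time = 3.5, y_lathe time = 7.5.
Reduced cost of housings: c₃ − yᵀa₃ = 45.5 − (3.5·5 + 7.5·4) = 45.5 − 47.5 = -2.

-2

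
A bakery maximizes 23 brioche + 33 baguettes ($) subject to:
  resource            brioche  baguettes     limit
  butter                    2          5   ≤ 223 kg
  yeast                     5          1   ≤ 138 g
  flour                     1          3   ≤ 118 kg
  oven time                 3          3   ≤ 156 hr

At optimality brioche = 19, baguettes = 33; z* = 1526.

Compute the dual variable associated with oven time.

Binding: flour and oven time. Non-binding: butter (20 unused), yeast (10 unused).
By complementary slackness, y = 0 for the non-binding constraints.
Dual feasibility on the basic columns requires 1·y_flour + 3·y_oven time = 23, 3·y_flour + 3·y_oven time = 33.
→ y_flour = 5 and y_oven time = 6.
Shadow price of oven time = 6.

6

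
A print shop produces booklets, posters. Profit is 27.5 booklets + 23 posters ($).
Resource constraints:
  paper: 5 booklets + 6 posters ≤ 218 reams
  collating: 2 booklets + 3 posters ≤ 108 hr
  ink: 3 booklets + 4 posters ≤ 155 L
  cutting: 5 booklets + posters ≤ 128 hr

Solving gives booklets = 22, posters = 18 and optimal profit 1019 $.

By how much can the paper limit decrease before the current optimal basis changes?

Binding constraints: paper, cutting. The basis is B = [[5,6],[5,1]] with det -25.
Per unit decrease in paper, x* moves by d = (0.04, -0.2).
The basis stays optimal until posters reaches 0; allowable decrease = 90 reams.

90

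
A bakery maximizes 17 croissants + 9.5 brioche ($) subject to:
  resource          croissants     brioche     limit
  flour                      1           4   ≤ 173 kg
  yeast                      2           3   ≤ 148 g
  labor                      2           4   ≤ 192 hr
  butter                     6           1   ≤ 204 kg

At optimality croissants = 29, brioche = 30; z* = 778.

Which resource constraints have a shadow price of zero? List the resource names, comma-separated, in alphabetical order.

flour: 149/173 (slack 24)
yeast: 148/148 (binding)
labor: 178/192 (slack 14)
butter: 204/204 (binding)
By complementary slackness, a constraint with positive slack has shadow price 0 → flour, labor.

flour, labor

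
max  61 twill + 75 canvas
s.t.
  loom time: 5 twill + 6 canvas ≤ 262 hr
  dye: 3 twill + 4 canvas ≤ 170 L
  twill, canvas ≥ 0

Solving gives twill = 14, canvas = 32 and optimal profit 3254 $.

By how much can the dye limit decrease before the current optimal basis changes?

Binding constraints: loom time, dye. The basis is B = [[5,6],[3,4]] with det 2.
Per unit decrease in dye, x* moves by d = (3, -2.5).
The basis stays optimal until canvas reaches 0; allowable decrease = 12.8 L.

12.8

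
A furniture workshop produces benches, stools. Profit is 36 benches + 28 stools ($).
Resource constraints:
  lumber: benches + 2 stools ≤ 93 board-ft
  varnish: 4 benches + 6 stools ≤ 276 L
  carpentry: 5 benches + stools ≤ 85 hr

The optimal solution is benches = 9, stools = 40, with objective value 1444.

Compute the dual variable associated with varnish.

4

At the optimum: lumber uses 89 of 93 (slack = 4); varnish uses 276 of 276 (binding); carpentry uses 85 of 85 (binding).
By complementary slackness, y = 0 for the non-binding constraint.
Dual feasibility on the basic columns requires 4·y_varnish + 5·y_carpentry = 36, 6·y_varnish + 1·y_carpentry = 28.
→ y_varnish = 4 and y_carpentry = 4.
Shadow price of varnish = 4.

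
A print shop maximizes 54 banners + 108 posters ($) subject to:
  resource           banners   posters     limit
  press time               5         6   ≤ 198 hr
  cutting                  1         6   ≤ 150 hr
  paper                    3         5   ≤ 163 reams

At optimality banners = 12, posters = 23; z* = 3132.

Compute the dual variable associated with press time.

9

At the optimum: press time uses 198 of 198 (binding); cutting uses 150 of 150 (binding); paper uses 151 of 163 (slack = 12).
By complementary slackness, y = 0 for the non-binding constraint.
The binding rows give the dual system: 5·y_press time + 1·y_cutting = 54 and 6·y_press time + 6·y_cutting = 108.
Solving: y_press time = 9, y_cutting = 9.
Shadow price of press time = 9.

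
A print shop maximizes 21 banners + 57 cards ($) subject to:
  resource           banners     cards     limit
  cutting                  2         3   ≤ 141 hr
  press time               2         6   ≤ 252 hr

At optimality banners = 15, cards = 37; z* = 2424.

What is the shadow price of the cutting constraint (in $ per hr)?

At the optimum: cutting uses 141 of 141 (binding); press time uses 252 of 252 (binding).
The binding rows give the dual system: 2·y_cutting + 2·y_press time = 21 and 3·y_cutting + 6·y_press time = 57.
Solving: y_cutting = 2, y_press time = 8.5.
Shadow price of cutting = 2.

2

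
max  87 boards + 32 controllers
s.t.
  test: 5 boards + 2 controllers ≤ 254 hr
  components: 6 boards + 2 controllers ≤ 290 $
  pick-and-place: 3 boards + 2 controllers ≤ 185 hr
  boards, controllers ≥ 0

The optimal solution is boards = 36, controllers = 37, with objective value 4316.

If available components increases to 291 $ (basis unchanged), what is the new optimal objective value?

4323

Binding: test and components. Non-binding: pick-and-place (3 unused).
Since pick-and-place is not tight, its dual is 0.
Dual feasibility on the basic columns requires 5·y_test + 6·y_components = 87, 2·y_test + 2·y_components = 32.
Solving: y_test = 9, y_components = 7.
Δz = y_components·Δb = 7 × (1) = 7, so new z* = 4316 + 7 = 4323.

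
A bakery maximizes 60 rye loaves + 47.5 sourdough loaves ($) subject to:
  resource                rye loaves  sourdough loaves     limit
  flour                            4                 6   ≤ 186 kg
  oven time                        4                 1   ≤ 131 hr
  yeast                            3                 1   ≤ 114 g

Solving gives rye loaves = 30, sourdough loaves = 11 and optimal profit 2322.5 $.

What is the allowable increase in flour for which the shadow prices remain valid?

260

Binding constraints: flour, oven time. The basis is B = [[4,6],[4,1]] with det -20.
Per unit increase in flour, x* moves by d = (-0.05, 0.2).
The basis stays optimal until yeast becomes binding; allowable increase = 260 kg.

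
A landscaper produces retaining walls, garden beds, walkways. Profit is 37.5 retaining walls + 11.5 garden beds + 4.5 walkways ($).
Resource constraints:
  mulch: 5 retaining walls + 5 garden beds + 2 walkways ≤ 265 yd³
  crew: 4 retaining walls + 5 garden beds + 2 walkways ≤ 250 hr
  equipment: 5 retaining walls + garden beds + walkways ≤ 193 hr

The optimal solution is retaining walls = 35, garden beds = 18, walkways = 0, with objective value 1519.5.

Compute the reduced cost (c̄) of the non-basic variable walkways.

Check each constraint at x*: mulch 265/265 (tight); crew 230/250 (slack 20); equipment 193/193 (tight).
By complementary slackness, y = 0 for the non-binding constraint.
The binding rows give the dual system: 5·y_mulch + 5·y_equipment = 37.5 and 5·y_mulch + 1·y_equipment = 11.5.
Solving: y_mulch = 1, y_equipment = 6.5.
Reduced cost of walkways: c₃ − yᵀa₃ = 4.5 − (1·2 + 6.5·1) = 4.5 − 8.5 = -4.

-4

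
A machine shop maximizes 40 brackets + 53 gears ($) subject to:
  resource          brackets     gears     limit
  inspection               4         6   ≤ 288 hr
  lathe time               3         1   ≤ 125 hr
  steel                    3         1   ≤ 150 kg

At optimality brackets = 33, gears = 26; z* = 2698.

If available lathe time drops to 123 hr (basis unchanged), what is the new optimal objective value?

At the optimum: inspection uses 288 of 288 (binding); lathe time uses 125 of 125 (binding); steel uses 125 of 150 (slack = 25).
Slack constraints have shadow price 0 (complementary slackness).
From A_Bᵀ y = c: 4·y_inspection + 3·y_lathe time = 40; 6·y_inspection + 1·y_lathe time = 53.
→ y_inspection = 8.5 and y_lathe time = 2.
Δz = y_lathe time·Δb = 2 × (-2) = -4, so new z* = 2698 − 4 = 2694.

2694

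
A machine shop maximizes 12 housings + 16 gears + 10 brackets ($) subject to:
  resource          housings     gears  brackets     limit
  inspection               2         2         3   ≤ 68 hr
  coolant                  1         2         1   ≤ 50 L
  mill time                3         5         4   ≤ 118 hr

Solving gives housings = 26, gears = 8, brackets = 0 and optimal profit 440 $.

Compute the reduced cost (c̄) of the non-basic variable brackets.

-7

Binding: inspection and mill time. Non-binding: coolant (8 unused).
Slack constraints have shadow price 0 (complementary slackness).
The binding rows give the dual system: 2·y_inspection + 3·y_mill time = 12 and 2·y_inspection + 5·y_mill time = 16.
Solving: y_inspection = 3, y_mill time = 2.
Reduced cost of brackets: c₃ − yᵀa₃ = 10 − (3·3 + 2·4) = 10 − 17 = -7.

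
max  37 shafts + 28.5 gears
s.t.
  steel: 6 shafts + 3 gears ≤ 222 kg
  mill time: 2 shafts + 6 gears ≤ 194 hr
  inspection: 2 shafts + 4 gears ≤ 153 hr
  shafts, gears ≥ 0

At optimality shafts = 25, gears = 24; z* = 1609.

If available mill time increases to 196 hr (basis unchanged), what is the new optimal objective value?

1613

Check each constraint at x*: steel 222/222 (tight); mill time 194/194 (tight); inspection 146/153 (slack 7).
Slack constraints have shadow price 0 (complementary slackness).
The binding rows give the dual system: 6·y_steel + 2·y_mill time = 37 and 3·y_steel + 6·y_mill time = 28.5.
→ y_steel = 5.5 and y_mill time = 2.
Δz = y_mill time·Δb = 2 × (2) = 4, so new z* = 1609 + 4 = 1613.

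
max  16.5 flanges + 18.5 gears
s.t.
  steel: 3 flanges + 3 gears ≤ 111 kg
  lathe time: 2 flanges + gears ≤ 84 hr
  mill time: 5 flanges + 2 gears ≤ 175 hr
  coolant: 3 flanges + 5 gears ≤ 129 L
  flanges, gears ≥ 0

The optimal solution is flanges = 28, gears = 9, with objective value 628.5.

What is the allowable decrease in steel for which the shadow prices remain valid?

33.6

Binding constraints: steel, coolant. The basis is B = [[3,3],[3,5]] with det 6.
Per unit decrease in steel, x* moves by d = (-0.8333, 0.5).
The basis stays optimal until flanges reaches 0; allowable decrease = 33.6 kg.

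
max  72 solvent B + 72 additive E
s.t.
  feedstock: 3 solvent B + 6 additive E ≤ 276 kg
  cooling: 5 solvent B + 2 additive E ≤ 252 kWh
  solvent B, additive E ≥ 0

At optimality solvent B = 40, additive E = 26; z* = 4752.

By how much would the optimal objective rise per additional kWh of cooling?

9

Check each constraint at x*: feedstock 276/276 (tight); cooling 252/252 (tight).
Dual feasibility on the basic columns requires 3·y_feedstock + 5·y_cooling = 72, 6·y_feedstock + 2·y_cooling = 72.
Solving: y_feedstock = 9, y_cooling = 9.
Shadow price of cooling = 9.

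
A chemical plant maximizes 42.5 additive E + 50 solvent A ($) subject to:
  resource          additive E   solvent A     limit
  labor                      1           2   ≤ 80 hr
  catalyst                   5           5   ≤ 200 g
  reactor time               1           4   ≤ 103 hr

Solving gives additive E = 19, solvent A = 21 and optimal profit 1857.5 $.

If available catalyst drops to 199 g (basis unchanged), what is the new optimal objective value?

At the optimum: labor uses 61 of 80 (slack = 19); catalyst uses 200 of 200 (binding); reactor time uses 103 of 103 (binding).
By complementary slackness, y = 0 for the non-binding constraint.
Dual feasibility on the basic columns requires 5·y_catalyst + 1·y_reactor time = 42.5, 5·y_catalyst + 4·y_reactor time = 50.
This yields shadow prices y_catalyst = 8, y_reactor time = 2.5.
Δz = y_catalyst·Δb = 8 × (-1) = -8, so new z* = 1857.5 − 8 = 1849.5.

1849.5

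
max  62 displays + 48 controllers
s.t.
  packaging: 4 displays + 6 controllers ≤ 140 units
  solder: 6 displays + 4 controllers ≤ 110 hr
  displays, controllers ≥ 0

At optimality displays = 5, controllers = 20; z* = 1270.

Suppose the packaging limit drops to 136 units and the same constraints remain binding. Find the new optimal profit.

Both packaging and solder are binding at x*.
From A_Bᵀ y = c: 4·y_packaging + 6·y_solder = 62; 6·y_packaging + 4·y_solder = 48.
→ y_packaging = 2 and y_solder = 9.
Δz = y_packaging·Δb = 2 × (-4) = -8, so new z* = 1270 − 8 = 1262.

1262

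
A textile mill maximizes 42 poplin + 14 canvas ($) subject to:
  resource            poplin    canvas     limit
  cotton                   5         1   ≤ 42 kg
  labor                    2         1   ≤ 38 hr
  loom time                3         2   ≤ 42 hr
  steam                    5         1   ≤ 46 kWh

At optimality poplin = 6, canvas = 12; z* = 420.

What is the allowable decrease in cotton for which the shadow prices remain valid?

21

Binding constraints: cotton, loom time. The basis is B = [[5,1],[3,2]] with det 7.
Per unit decrease in cotton, x* moves by d = (-0.2857, 0.4286).
The basis stays optimal until poplin reaches 0; allowable decrease = 21 kg.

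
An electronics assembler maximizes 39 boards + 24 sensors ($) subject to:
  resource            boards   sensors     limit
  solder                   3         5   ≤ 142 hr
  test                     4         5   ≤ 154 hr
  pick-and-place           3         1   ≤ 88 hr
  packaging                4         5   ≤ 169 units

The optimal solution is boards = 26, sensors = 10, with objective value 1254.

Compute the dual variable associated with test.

3

At the optimum: solder uses 128 of 142 (slack = 14); test uses 154 of 154 (binding); pick-and-place uses 88 of 88 (binding); packaging uses 154 of 169 (slack = 15).
Since solder, packaging are not tight, their duals are 0.
The binding rows give the dual system: 4·y_test + 3·y_pick-and-place = 39 and 5·y_test + 1·y_pick-and-place = 24.
→ y_test = 3 and y_pick-and-place = 9.
Shadow price of test = 3.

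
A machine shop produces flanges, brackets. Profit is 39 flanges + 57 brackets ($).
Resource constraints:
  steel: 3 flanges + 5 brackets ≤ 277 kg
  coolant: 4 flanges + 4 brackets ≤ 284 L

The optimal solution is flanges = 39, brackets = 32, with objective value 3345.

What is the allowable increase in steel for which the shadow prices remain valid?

Binding constraints: steel, coolant. The basis is B = [[3,5],[4,4]] with det -8.
Per unit increase in steel, x* moves by d = (-0.5, 0.5).
The basis stays optimal until flanges reaches 0; allowable increase = 78 kg.

78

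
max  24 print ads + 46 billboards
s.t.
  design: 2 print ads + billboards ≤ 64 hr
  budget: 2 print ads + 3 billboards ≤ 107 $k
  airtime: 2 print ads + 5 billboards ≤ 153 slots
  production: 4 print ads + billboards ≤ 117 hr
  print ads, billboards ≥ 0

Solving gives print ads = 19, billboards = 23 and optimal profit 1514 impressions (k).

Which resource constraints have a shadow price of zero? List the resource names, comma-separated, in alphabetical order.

design: 61/64 (slack 3)
budget: 107/107 (binding)
airtime: 153/153 (binding)
production: 99/117 (slack 18)
By complementary slackness, a constraint with positive slack has shadow price 0 → design, production.

design, production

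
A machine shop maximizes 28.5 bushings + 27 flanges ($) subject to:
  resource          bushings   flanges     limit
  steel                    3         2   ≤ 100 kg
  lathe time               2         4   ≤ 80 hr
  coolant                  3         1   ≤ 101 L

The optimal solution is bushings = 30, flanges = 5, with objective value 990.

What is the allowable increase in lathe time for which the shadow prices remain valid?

120

Binding constraints: steel, lathe time. The basis is B = [[3,2],[2,4]] with det 8.
Per unit increase in lathe time, x* moves by d = (-0.25, 0.375).
The basis stays optimal until bushings reaches 0; allowable increase = 120 hr.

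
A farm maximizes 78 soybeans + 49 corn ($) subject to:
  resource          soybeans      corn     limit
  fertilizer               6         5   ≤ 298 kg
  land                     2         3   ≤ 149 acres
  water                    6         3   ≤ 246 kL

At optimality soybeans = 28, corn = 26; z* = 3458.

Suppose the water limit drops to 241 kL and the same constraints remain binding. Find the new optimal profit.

Binding: fertilizer and water. Non-binding: land (15 unused).
Slack constraints have shadow price 0 (complementary slackness).
The binding rows give the dual system: 6·y_fertilizer + 6·y_water = 78 and 5·y_fertilizer + 3·y_water = 49.
This yields shadow prices y_fertilizer = 5, y_water = 8.
Δz = y_water·Δb = 8 × (-5) = -40, so new z* = 3458 − 40 = 3418.

3418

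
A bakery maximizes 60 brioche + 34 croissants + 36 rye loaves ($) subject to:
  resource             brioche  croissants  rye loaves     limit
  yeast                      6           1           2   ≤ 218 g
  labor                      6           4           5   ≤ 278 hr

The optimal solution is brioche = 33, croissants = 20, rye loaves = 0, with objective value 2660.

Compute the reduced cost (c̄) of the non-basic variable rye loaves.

-8

Check each constraint at x*: yeast 218/218 (tight); labor 278/278 (tight).
From A_Bᵀ y = c: 6·y_yeast + 6·y_labor = 60; 1·y_yeast + 4·y_labor = 34.
This yields shadow prices y_yeast = 2, y_labor = 8.
Reduced cost of rye loaves: c₃ − yᵀa₃ = 36 − (2·2 + 8·5) = 36 − 44 = -8.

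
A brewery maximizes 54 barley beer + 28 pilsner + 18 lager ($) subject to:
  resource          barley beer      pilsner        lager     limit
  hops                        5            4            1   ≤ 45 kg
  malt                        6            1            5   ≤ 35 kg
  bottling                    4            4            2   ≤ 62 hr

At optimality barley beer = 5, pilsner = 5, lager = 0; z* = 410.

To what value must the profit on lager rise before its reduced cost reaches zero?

Check each constraint at x*: hops 45/45 (tight); malt 35/35 (tight); bottling 40/62 (slack 22).
Slack constraints have shadow price 0 (complementary slackness).
Dual feasibility on the basic columns requires 5·y_hops + 6·y_malt = 54, 4·y_hops + 1·y_malt = 28.
Solving: y_hops = 6, y_malt = 4.
lager enters the basis when its profit ≥ yᵀa₃ = 6·1 + 4·5 = 26.

26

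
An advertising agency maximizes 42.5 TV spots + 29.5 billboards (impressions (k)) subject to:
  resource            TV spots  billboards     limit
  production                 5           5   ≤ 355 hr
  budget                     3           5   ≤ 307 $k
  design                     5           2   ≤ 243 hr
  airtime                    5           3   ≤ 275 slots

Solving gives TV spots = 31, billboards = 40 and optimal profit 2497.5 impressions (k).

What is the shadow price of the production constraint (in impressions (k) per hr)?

Binding: production and airtime. Non-binding: budget (14 unused), design (8 unused).
By complementary slackness, y = 0 for the non-binding constraints.
Dual feasibility on the basic columns requires 5·y_production + 5·y_airtime = 42.5, 5·y_production + 3·y_airtime = 29.5.
Solving: y_production = 2, y_airtime = 6.5.
Shadow price of production = 2.

2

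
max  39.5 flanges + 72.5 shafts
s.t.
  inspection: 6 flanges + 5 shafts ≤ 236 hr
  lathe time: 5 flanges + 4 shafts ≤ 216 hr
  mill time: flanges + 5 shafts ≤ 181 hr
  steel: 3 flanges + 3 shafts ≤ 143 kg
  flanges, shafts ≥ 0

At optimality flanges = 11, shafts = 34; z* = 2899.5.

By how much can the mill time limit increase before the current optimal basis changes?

55

Binding constraints: inspection, mill time. The basis is B = [[6,5],[1,5]] with det 25.
Per unit increase in mill time, x* moves by d = (-0.2, 0.24).
The basis stays optimal until flanges reaches 0; allowable increase = 55 hr.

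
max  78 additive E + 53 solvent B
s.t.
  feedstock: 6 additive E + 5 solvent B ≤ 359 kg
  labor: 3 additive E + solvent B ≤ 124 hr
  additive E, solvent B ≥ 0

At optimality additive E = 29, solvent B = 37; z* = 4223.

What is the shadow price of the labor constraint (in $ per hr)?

Check each constraint at x*: feedstock 359/359 (tight); labor 124/124 (tight).
The binding rows give the dual system: 6·y_feedstock + 3·y_labor = 78 and 5·y_feedstock + 1·y_labor = 53.
Solving: y_feedstock = 9, y_labor = 8.
Shadow price of labor = 8.

8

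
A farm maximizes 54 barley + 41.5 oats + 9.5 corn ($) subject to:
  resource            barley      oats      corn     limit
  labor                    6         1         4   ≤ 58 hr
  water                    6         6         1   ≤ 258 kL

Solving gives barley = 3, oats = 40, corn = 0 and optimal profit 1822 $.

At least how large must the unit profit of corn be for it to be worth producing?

Check each constraint at x*: labor 58/58 (tight); water 258/258 (tight).
From A_Bᵀ y = c: 6·y_labor + 6·y_water = 54; 1·y_labor + 6·y_water = 41.5.
→ y_labor = 2.5 and y_water = 6.5.
corn enters the basis when its profit ≥ yᵀa₃ = 2.5·4 + 6.5·1 = 16.5.

16.5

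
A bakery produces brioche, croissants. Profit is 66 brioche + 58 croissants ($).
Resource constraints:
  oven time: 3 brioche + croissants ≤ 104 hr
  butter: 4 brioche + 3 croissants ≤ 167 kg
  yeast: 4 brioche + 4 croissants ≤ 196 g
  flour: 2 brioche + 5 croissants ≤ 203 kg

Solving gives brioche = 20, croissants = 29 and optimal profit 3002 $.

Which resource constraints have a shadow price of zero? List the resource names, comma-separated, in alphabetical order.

oven time: 89/104 (slack 15)
butter: 167/167 (binding)
yeast: 196/196 (binding)
flour: 185/203 (slack 18)
By complementary slackness, a constraint with positive slack has shadow price 0 → flour, oven time.

flour, oven time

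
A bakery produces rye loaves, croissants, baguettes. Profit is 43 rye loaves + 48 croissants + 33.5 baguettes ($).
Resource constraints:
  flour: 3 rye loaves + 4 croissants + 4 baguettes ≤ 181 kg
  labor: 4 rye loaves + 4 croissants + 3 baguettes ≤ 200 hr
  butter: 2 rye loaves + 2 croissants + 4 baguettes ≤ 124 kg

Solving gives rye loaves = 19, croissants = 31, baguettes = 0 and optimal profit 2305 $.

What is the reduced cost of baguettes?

Binding: flour and labor. Non-binding: butter (24 unused).
Since butter is not tight, its dual is 0.
From A_Bᵀ y = c: 3·y_flour + 4·y_labor = 43; 4·y_flour + 4·y_labor = 48.
→ y_flour = 5 and y_labor = 7.
Reduced cost of baguettes: c₃ − yᵀa₃ = 33.5 − (5·4 + 7·3) = 33.5 − 41 = -7.5.

-7.5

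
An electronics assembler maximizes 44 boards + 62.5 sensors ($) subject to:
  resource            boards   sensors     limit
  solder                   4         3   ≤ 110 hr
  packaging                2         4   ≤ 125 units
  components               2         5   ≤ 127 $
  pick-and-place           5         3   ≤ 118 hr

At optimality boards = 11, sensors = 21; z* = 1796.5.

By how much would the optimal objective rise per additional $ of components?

9.5

At the optimum: solder uses 107 of 110 (slack = 3); packaging uses 106 of 125 (slack = 19); components uses 127 of 127 (binding); pick-and-place uses 118 of 118 (binding).
Since solder, packaging are not tight, their duals are 0.
Dual feasibility on the basic columns requires 2·y_components + 5·y_pick-and-place = 44, 5·y_components + 3·y_pick-and-place = 62.5.
This yields shadow prices y_components = 9.5, y_pick-and-place = 5.
Shadow price of components = 9.5.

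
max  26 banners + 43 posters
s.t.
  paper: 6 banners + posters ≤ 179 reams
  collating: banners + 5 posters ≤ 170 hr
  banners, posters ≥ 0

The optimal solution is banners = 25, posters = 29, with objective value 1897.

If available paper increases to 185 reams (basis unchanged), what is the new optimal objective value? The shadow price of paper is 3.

Δb = 6, so new z* = 1897 + (3)·(6) = 1897 + 18 = 1915.

1915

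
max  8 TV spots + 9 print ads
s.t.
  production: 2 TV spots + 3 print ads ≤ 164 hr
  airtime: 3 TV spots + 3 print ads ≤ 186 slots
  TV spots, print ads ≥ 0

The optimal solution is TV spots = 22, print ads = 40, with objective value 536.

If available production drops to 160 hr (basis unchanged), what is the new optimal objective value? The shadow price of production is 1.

532

Δb = -4, so new z* = 536 + (1)·(-4) = 536 − 4 = 532.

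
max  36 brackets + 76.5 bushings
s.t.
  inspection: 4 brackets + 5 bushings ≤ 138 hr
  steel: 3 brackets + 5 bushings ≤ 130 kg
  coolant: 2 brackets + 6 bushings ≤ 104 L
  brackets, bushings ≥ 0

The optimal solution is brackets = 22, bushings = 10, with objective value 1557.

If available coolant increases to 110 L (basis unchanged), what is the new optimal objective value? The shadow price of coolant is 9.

1611

Δb = 6, so new z* = 1557 + (9)·(6) = 1557 + 54 = 1611.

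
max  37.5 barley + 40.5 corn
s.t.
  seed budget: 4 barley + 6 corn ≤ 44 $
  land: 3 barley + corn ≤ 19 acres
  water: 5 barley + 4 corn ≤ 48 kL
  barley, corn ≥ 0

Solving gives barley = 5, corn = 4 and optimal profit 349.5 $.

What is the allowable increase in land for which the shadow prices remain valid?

7

Binding constraints: seed budget, land. The basis is B = [[4,6],[3,1]] with det -14.
Per unit increase in land, x* moves by d = (0.4286, -0.2857).
The basis stays optimal until water becomes binding; allowable increase = 7 acres.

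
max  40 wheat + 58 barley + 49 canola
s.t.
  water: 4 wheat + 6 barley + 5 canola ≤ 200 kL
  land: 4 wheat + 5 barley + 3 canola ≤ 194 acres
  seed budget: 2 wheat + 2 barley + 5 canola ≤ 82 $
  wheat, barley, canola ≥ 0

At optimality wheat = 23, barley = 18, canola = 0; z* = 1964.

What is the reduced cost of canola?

-6

Check each constraint at x*: water 200/200 (tight); land 182/194 (slack 12); seed budget 82/82 (tight).
Slack constraints have shadow price 0 (complementary slackness).
The binding rows give the dual system: 4·y_water + 2·y_seed budget = 40 and 6·y_water + 2·y_seed budget = 58.
Solving: y_water = 9, y_seed budget = 2.
Reduced cost of canola: c₃ − yᵀa₃ = 49 − (9·5 + 2·5) = 49 − 55 = -6.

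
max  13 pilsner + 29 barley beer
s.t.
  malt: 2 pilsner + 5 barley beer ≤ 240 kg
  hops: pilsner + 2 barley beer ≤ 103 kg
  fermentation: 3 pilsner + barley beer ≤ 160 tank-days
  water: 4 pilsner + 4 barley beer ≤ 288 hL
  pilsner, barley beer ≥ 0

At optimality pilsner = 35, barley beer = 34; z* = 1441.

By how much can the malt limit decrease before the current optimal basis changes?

3

Binding constraints: malt, hops. The basis is B = [[2,5],[1,2]] with det -1.
Per unit decrease in malt, x* moves by d = (2, -1).
The basis stays optimal until water becomes binding; allowable decrease = 3 kg.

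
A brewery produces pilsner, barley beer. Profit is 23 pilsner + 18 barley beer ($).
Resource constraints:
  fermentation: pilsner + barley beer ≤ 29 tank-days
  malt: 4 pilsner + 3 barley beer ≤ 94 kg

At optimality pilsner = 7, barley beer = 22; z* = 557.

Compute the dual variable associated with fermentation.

3

Both fermentation and malt are binding at x*.
Dual feasibility on the basic columns requires 1·y_fermentation + 4·y_malt = 23, 1·y_fermentation + 3·y_malt = 18.
This yields shadow prices y_fermentation = 3, y_malt = 5.
Shadow price of fermentation = 3.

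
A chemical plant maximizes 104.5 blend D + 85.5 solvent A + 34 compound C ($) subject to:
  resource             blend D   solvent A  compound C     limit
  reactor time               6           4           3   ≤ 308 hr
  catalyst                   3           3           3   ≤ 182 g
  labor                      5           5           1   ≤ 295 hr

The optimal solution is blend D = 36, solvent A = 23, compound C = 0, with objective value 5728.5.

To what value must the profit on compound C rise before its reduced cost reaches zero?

Binding: reactor time and labor. Non-binding: catalyst (5 unused).
Since catalyst is not tight, its dual is 0.
From A_Bᵀ y = c: 6·y_reactor time + 5·y_labor = 104.5; 4·y_reactor time + 5·y_labor = 85.5.
→ y_reactor time = 9.5 and y_labor = 9.5.
compound C enters the basis when its profit ≥ yᵀa₃ = 9.5·3 + 9.5·1 = 38.

38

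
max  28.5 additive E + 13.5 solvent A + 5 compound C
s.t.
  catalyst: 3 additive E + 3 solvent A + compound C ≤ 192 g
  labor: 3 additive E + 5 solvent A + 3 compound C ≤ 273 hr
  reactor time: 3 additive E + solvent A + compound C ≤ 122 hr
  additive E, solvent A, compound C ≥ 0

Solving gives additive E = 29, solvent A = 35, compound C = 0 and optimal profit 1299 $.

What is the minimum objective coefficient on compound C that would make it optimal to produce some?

Binding: catalyst and reactor time. Non-binding: labor (11 unused).
Since labor is not tight, its dual is 0.
Dual feasibility on the basic columns requires 3·y_catalyst + 3·y_reactor time = 28.5, 3·y_catalyst + 1·y_reactor time = 13.5.
Solving: y_catalyst = 2, y_reactor time = 7.5.
compound C enters the basis when its profit ≥ yᵀa₃ = 2·1 + 7.5·1 = 9.5.

9.5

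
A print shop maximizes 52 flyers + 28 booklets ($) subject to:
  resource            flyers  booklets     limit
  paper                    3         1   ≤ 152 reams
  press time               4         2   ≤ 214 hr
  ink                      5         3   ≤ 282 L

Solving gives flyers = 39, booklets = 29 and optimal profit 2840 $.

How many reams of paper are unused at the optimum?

paper used = 3·39 + 1·29 = 146; slack = 152 − 146 = 6.

6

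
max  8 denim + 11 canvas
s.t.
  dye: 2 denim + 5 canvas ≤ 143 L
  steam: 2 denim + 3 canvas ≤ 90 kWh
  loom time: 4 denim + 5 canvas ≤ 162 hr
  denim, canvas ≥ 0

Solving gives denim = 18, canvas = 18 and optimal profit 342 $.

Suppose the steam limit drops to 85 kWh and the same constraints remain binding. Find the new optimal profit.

332

At the optimum: dye uses 126 of 143 (slack = 17); steam uses 90 of 90 (binding); loom time uses 162 of 162 (binding).
Slack constraints have shadow price 0 (complementary slackness).
The binding rows give the dual system: 2·y_steam + 4·y_loom time = 8 and 3·y_steam + 5·y_loom time = 11.
→ y_steam = 2 and y_loom time = 1.
Δz = y_steam·Δb = 2 × (-5) = -10, so new z* = 342 − 10 = 332.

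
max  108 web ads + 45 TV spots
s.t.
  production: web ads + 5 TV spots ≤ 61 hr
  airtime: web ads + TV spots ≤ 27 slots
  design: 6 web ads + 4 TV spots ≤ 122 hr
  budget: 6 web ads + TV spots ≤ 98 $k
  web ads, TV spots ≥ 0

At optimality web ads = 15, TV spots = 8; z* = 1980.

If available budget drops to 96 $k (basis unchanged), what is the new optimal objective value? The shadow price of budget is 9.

1962

Δb = -2, so new z* = 1980 + (9)·(-2) = 1980 − 18 = 1962.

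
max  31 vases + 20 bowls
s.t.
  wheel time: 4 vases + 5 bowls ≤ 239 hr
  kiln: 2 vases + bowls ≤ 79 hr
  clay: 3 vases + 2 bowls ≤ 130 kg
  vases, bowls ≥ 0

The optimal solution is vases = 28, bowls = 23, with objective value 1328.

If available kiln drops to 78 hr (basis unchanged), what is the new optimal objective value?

Check each constraint at x*: wheel time 227/239 (slack 12); kiln 79/79 (tight); clay 130/130 (tight).
Slack constraints have shadow price 0 (complementary slackness).
Dual feasibility on the basic columns requires 2·y_kiln + 3·y_clay = 31, 1·y_kiln + 2·y_clay = 20.
This yields shadow prices y_kiln = 2, y_clay = 9.
Δz = y_kiln·Δb = 2 × (-1) = -2, so new z* = 1328 − 2 = 1326.

1326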